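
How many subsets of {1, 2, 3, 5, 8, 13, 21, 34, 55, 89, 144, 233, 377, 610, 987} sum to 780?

Starting from the Zeckendorf form and repeatedly splitting a term F_k into F_{k−1} + F_{k−2} (when neither is already used) reaches every representation.
780 = 610+144+21+5 = 610+144+21+3+2 = 610+144+13+8+5 = … (17 more), for 20 in all.

20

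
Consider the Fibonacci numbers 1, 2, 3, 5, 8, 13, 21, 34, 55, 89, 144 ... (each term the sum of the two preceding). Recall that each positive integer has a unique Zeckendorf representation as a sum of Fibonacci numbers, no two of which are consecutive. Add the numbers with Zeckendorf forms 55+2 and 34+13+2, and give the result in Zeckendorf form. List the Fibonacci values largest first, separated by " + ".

89 + 13 + 3 + 1

The two numbers are 57 and 49, so their sum is 106.
89 ≤ 106 < 144, so take 89; remainder 17
13 ≤ 17 < 21, so take 13; remainder 4
3 ≤ 4 < 5, so take 3; remainder 1
1 ≤ 1 < 2, so take 1; remainder 0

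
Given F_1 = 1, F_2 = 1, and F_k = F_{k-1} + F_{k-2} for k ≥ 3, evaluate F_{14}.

Iterating the recurrence up to F_{9} = 34 and F_{8} = 21:
F_{10} = F_{9} + F_{8} = 34 + 21 = 55
F_{11} = F_{10} + F_{9} = 55 + 34 = 89
F_{12} = F_{11} + F_{10} = 89 + 55 = 144
F_{13} = F_{12} + F_{11} = 144 + 89 = 233
F_{14} = F_{13} + F_{12} = 233 + 144 = 377

377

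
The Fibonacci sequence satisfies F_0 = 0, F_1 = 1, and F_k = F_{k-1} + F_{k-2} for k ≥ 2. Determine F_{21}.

10946

Iterating the recurrence up to F_{17} = 1597 and F_{16} = 987:
F_{18} = F_{17} + F_{16} = 1597 + 987 = 2584
F_{19} = F_{18} + F_{17} = 2584 + 1597 = 4181
F_{20} = F_{19} + F_{18} = 4181 + 2584 = 6765
F_{21} = F_{20} + F_{19} = 6765 + 4181 = 10946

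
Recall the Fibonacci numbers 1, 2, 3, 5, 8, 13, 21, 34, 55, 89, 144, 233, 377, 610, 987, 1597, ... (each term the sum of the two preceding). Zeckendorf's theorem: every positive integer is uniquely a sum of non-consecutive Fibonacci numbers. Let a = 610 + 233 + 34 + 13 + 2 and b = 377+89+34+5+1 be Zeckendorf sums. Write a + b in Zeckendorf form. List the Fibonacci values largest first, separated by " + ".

987 + 377 + 34

The two numbers are 892 and 506, so their sum is 1398.
largest Fibonacci ≤ 1398 is 987; 1398 − 987 = 411
largest Fibonacci ≤ 411 is 377; 411 − 377 = 34
largest Fibonacci ≤ 34 is 34; 34 − 34 = 0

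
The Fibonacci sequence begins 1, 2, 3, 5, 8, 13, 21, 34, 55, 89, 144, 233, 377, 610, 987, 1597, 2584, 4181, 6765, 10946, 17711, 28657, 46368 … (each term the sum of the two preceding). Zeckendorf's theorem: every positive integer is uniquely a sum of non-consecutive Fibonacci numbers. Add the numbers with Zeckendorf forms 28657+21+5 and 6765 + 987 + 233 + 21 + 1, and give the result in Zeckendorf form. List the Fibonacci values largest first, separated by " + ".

The two numbers are 28683 and 8007, so their sum is 36690.
subtract 28657 from 36690: 8033 remains
subtract 6765 from 8033: 1268 remains
subtract 987 from 1268: 281 remains
subtract 233 from 281: 48 remains
subtract 34 from 48: 14 remains
subtract 13 from 14: 1 remains
subtract 1 from 1: 0 remains

28657 + 6765 + 987 + 233 + 34 + 13 + 1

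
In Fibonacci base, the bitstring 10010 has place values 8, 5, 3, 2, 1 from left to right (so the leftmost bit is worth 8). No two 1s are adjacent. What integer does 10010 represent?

Summing the place values of the 1 bits: 8 + 2 = 10.

10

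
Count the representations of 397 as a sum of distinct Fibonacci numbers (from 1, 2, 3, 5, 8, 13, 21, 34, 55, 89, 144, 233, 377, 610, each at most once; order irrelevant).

4

Starting from the Zeckendorf form and repeatedly splitting a term F_k into F_{k−1} + F_{k−2} (when neither is already used) reaches every representation.
397 = 377+13+5+2 = 233+144+13+5+2 = 233+89+55+13+5+2 = 233+89+34+21+13+5+2 — 4 representations.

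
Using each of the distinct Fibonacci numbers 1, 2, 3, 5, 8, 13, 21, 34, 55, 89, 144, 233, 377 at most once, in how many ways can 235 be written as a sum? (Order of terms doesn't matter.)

Starting from the Zeckendorf form and repeatedly splitting a term F_k into F_{k−1} + F_{k−2} (when neither is already used) reaches every representation.
235 = 233+2 = 144+89+2 = 144+55+34+2 = … (2 more), for 5 in all.

5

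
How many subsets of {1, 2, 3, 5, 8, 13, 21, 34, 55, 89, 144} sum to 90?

5

90 = 89+1 = 55+34+1 = 55+21+13+1 = 55+21+8+5+1 = 55+21+8+3+2+1 — 5 representations.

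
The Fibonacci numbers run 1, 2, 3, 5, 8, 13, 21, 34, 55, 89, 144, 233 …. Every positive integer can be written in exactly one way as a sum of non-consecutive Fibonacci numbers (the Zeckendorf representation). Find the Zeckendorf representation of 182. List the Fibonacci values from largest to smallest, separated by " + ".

Repeatedly subtract the largest Fibonacci number that fits:
largest Fibonacci ≤ 182 is 144; 182 − 144 = 38
largest Fibonacci ≤ 38 is 34; 38 − 34 = 4
largest Fibonacci ≤ 4 is 3; 4 − 3 = 1
largest Fibonacci ≤ 1 is 1; 1 − 1 = 0
So 182 = 144 + 34 + 3 + 1, with no two terms consecutive in the sequence.

144 + 34 + 3 + 1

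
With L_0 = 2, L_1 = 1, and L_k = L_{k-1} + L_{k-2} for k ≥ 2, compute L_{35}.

Iterating the recurrence up to L_{29} = 1149851 and L_{28} = 710647:
L_{30} = L_{29} + L_{28} = 1149851 + 710647 = 1860498
L_{31} = L_{30} + L_{29} = 1860498 + 1149851 = 3010349
L_{32} = L_{31} + L_{30} = 3010349 + 1860498 = 4870847
L_{33} = L_{32} + L_{31} = 4870847 + 3010349 = 7881196
L_{34} = L_{33} + L_{32} = 7881196 + 4870847 = 12752043
L_{35} = L_{34} + L_{33} = 12752043 + 7881196 = 20633239

20633239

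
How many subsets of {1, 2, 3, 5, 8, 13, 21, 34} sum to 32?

4

Each representation comes from the Zeckendorf form by replacing some F_k with F_{k−1} + F_{k−2} where possible.
32 = 21+8+3 = 21+8+2+1 = 21+5+3+2+1 = … (1 more), for 4 in all.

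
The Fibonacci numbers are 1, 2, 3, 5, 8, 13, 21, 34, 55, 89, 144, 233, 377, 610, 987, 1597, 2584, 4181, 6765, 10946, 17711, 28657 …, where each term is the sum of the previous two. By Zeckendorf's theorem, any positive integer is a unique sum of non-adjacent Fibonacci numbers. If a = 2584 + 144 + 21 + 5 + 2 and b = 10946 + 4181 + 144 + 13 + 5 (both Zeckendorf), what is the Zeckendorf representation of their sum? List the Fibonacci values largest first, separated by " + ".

The two numbers are 2756 and 15289, so their sum is 18045.
Greedy algorithm:
subtract 17711 from 18045: 334 remains
subtract 233 from 334: 101 remains
subtract 89 from 101: 12 remains
subtract 8 from 12: 4 remains
subtract 3 from 4: 1 remains
subtract 1 from 1: 0 remains

17711 + 233 + 89 + 8 + 3 + 1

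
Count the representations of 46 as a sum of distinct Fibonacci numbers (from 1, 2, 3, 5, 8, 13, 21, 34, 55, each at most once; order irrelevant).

2

Starting from the Zeckendorf form and repeatedly splitting a term F_k into F_{k−1} + F_{k−2} (when neither is already used) reaches every representation.
46 = 34+8+3+1 = 21+13+8+3+1 — 2 representations.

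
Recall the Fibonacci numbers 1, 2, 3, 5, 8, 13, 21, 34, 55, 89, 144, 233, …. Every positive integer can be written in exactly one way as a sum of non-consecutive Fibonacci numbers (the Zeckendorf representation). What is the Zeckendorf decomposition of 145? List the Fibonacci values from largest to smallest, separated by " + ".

144 + 1

Repeatedly subtract the largest Fibonacci number that fits:
145: greatest Fibonacci not exceeding it is 144, leaving 1
1: greatest Fibonacci not exceeding it is 1, leaving 0
So 145 = 144 + 1, with no two terms consecutive in the sequence.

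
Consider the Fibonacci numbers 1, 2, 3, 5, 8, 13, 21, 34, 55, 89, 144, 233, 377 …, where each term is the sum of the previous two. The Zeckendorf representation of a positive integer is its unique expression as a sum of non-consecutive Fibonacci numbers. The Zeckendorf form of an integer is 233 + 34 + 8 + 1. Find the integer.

276

233 + 34 + 8 + 1 = 276.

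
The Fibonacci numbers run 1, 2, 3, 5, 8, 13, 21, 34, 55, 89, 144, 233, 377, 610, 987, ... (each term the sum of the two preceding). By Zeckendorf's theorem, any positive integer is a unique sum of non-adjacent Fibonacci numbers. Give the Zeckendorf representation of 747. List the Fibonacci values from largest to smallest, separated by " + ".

Greedily peel off the largest Fibonacci term at each step:
747 − 610 = 137
137 − 89 = 48
48 − 34 = 14
14 − 13 = 1
1 − 1 = 0
So 747 = 610 + 89 + 34 + 13 + 1, with no two terms consecutive in the sequence.

610 + 89 + 34 + 13 + 1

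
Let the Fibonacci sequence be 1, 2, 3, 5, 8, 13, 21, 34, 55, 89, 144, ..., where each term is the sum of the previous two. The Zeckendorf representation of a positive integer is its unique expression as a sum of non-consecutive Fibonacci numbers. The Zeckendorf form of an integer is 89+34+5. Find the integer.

89+34+5 = 128.

128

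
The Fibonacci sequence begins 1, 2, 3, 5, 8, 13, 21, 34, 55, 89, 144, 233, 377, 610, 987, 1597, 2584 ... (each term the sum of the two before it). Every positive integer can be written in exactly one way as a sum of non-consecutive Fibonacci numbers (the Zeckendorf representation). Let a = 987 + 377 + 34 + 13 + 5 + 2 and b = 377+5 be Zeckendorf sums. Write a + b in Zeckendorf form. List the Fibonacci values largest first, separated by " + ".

1597 + 144 + 55 + 3 + 1

The two numbers are 1418 and 382, so their sum is 1800.
1800: greatest Fibonacci not exceeding it is 1597, leaving 203
203: greatest Fibonacci not exceeding it is 144, leaving 59
59: greatest Fibonacci not exceeding it is 55, leaving 4
4: greatest Fibonacci not exceeding it is 3, leaving 1
1: greatest Fibonacci not exceeding it is 1, leaving 0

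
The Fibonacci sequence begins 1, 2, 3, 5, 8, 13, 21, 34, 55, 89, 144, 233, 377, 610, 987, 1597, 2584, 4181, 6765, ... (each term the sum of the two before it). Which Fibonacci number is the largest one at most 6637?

4181 ≤ 6637 < 6765, so the largest Fibonacci number not exceeding 6637 is 4181.

4181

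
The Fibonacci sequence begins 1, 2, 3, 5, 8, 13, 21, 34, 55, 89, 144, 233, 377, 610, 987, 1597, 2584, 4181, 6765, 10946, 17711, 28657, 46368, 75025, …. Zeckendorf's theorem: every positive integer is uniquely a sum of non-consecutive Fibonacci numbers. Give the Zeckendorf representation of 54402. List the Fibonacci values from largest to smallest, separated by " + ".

46368 + 6765 + 987 + 233 + 34 + 13 + 2

Greedy algorithm:
take 46368 (≤ 54402); 54402 − 46368 = 8034
take 6765 (≤ 8034); 8034 − 6765 = 1269
take 987 (≤ 1269); 1269 − 987 = 282
take 233 (≤ 282); 282 − 233 = 49
take 34 (≤ 49); 49 − 34 = 15
take 13 (≤ 15); 15 − 13 = 2
take 2 (≤ 2); 2 − 2 = 0
So 54402 = 46368 + 6765 + 987 + 233 + 34 + 13 + 2, with no two terms consecutive in the sequence.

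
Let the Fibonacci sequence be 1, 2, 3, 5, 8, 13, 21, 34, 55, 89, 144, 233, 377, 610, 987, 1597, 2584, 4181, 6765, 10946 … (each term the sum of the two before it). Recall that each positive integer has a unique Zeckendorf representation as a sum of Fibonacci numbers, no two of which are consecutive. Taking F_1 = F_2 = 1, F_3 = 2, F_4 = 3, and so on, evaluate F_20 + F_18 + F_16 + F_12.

F_20 + F_18 + F_16 + F_12 = 6765 + 2584 + 987 + 144 = 10480.

10480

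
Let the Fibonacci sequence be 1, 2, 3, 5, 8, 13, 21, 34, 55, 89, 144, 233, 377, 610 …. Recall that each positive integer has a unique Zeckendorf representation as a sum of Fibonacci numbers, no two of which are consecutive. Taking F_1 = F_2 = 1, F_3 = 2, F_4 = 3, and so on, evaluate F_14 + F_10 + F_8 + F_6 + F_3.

463

F_14 + F_10 + F_8 + F_6 + F_3 = 377 + 55 + 21 + 8 + 2 = 463.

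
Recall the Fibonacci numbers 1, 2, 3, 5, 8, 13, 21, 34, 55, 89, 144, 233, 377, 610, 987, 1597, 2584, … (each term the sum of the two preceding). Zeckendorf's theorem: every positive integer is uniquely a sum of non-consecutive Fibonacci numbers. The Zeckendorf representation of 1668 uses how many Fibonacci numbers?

4

subtract 1597 from 1668: 71 remains
subtract 55 from 71: 16 remains
subtract 13 from 16: 3 remains
subtract 3 from 3: 0 remains
1668 = 1597 + 55 + 13 + 3, which has 4 terms.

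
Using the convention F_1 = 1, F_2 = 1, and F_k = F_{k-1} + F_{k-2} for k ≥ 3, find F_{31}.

Iterating the recurrence up to F_{25} = 75025 and F_{24} = 46368:
F_{26} = F_{25} + F_{24} = 75025 + 46368 = 121393
F_{27} = F_{26} + F_{25} = 121393 + 75025 = 196418
F_{28} = F_{27} + F_{26} = 196418 + 121393 = 317811
F_{29} = F_{28} + F_{27} = 317811 + 196418 = 514229
F_{30} = F_{29} + F_{28} = 514229 + 317811 = 832040
F_{31} = F_{30} + F_{29} = 832040 + 514229 = 1346269

1346269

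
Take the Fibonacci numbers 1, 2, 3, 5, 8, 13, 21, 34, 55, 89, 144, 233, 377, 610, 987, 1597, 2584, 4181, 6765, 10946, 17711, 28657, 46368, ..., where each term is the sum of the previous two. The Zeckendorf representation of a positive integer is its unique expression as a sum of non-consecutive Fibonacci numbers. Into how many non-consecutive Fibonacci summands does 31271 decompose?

5

Repeatedly subtract the largest Fibonacci number that fits:
largest Fibonacci ≤ 31271 is 28657; 31271 − 28657 = 2614
largest Fibonacci ≤ 2614 is 2584; 2614 − 2584 = 30
largest Fibonacci ≤ 30 is 21; 30 − 21 = 9
largest Fibonacci ≤ 9 is 8; 9 − 8 = 1
largest Fibonacci ≤ 1 is 1; 1 − 1 = 0
31271 = 28657 + 2584 + 21 + 8 + 1, which has 5 terms.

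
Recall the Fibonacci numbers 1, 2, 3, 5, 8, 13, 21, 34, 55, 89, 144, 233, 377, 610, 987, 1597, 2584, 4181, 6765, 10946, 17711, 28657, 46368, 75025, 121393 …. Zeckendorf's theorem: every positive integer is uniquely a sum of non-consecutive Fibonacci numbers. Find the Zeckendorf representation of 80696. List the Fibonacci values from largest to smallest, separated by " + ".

Repeatedly subtract the largest Fibonacci number that fits:
80696: greatest Fibonacci not exceeding it is 75025, leaving 5671
5671: greatest Fibonacci not exceeding it is 4181, leaving 1490
1490: greatest Fibonacci not exceeding it is 987, leaving 503
503: greatest Fibonacci not exceeding it is 377, leaving 126
126: greatest Fibonacci not exceeding it is 89, leaving 37
37: greatest Fibonacci not exceeding it is 34, leaving 3
3: greatest Fibonacci not exceeding it is 3, leaving 0
So 80696 = 75025 + 4181 + 987 + 377 + 89 + 34 + 3, with no two terms consecutive in the sequence.

75025 + 4181 + 987 + 377 + 89 + 34 + 3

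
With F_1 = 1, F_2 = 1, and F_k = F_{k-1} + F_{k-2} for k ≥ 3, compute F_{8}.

Iterating the recurrence up to F_{4} = 3 and F_{3} = 2:
F_{5} = F_{4} + F_{3} = 3 + 2 = 5
F_{6} = F_{5} + F_{4} = 5 + 3 = 8
F_{7} = F_{6} + F_{5} = 8 + 5 = 13
F_{8} = F_{7} + F_{6} = 13 + 8 = 21

21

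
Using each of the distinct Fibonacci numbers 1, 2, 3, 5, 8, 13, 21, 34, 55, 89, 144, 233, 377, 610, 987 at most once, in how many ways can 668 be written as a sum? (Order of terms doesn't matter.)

21

Each representation comes from the Zeckendorf form by replacing some F_k with F_{k−1} + F_{k−2} where possible.
668 = 610+55+3 = 610+55+2+1 = 610+34+21+3 = … (18 more), for 21 in all.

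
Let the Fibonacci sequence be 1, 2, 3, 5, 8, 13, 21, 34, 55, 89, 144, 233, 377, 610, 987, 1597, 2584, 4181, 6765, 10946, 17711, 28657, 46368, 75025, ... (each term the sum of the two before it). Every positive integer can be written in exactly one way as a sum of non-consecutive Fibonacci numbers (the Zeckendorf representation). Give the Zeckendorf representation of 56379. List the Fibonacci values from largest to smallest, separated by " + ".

56379 − 46368 = 10011
10011 − 6765 = 3246
3246 − 2584 = 662
662 − 610 = 52
52 − 34 = 18
18 − 13 = 5
5 − 5 = 0
So 56379 = 46368 + 6765 + 2584 + 610 + 34 + 13 + 5, with no two terms consecutive in the sequence.

46368 + 6765 + 2584 + 610 + 34 + 13 + 5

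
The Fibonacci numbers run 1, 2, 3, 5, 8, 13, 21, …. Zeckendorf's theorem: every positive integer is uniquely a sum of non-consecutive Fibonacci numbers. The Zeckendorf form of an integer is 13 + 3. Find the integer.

13 + 3 = 16.

16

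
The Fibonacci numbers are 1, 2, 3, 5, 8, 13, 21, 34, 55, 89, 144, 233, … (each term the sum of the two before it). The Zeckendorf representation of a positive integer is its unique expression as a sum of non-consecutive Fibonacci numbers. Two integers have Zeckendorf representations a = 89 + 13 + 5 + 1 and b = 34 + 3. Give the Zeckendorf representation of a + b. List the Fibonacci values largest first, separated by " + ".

The two numbers are 108 and 37, so their sum is 145.
Repeatedly subtract the largest Fibonacci number that fits:
subtract 144 from 145: 1 remains
subtract 1 from 1: 0 remains

144 + 1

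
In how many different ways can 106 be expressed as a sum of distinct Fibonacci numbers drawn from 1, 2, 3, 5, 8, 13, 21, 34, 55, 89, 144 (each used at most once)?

Starting from the Zeckendorf form and repeatedly splitting a term F_k into F_{k−1} + F_{k−2} (when neither is already used) reaches every representation.
106 = 89+13+3+1 = 89+8+5+3+1 = 55+34+13+3+1 = 55+34+8+5+3+1 = 55+21+13+8+5+3+1 — 5 representations.

5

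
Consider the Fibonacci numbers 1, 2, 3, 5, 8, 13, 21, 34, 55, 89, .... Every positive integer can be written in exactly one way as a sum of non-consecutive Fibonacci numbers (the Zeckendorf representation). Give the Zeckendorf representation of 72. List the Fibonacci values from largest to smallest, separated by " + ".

subtract 55 from 72: 17 remains
subtract 13 from 17: 4 remains
subtract 3 from 4: 1 remains
subtract 1 from 1: 0 remains
So 72 = 55 + 13 + 3 + 1, with no two terms consecutive in the sequence.

55 + 13 + 3 + 1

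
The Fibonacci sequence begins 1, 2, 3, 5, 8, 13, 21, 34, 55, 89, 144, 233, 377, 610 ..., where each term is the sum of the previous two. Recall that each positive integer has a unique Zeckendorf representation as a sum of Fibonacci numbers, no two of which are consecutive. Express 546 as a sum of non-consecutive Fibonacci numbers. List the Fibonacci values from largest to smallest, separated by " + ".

377 + 144 + 21 + 3 + 1

546: greatest Fibonacci not exceeding it is 377, leaving 169
169: greatest Fibonacci not exceeding it is 144, leaving 25
25: greatest Fibonacci not exceeding it is 21, leaving 4
4: greatest Fibonacci not exceeding it is 3, leaving 1
1: greatest Fibonacci not exceeding it is 1, leaving 0
So 546 = 377 + 144 + 21 + 3 + 1, with no two terms consecutive in the sequence.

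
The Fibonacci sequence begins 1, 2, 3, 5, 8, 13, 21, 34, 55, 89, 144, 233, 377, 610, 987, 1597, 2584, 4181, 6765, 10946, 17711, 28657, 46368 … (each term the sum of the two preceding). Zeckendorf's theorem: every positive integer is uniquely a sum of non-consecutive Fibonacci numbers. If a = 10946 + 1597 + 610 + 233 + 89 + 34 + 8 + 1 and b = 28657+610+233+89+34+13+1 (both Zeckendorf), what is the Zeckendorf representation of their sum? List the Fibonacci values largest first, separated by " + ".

The two numbers are 13518 and 29637, so their sum is 43155.
largest Fibonacci ≤ 43155 is 28657; 43155 − 28657 = 14498
largest Fibonacci ≤ 14498 is 10946; 14498 − 10946 = 3552
largest Fibonacci ≤ 3552 is 2584; 3552 − 2584 = 968
largest Fibonacci ≤ 968 is 610; 968 − 610 = 358
largest Fibonacci ≤ 358 is 233; 358 − 233 = 125
largest Fibonacci ≤ 125 is 89; 125 − 89 = 36
largest Fibonacci ≤ 36 is 34; 36 − 34 = 2
largest Fibonacci ≤ 2 is 2; 2 − 2 = 0

28657 + 10946 + 2584 + 610 + 233 + 89 + 34 + 2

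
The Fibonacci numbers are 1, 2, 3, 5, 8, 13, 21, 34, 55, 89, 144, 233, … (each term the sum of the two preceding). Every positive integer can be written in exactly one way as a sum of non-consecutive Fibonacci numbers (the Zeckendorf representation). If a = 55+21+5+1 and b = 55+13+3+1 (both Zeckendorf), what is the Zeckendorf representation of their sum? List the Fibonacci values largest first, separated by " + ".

The two numbers are 82 and 72, so their sum is 154.
largest Fibonacci ≤ 154 is 144; 154 − 144 = 10
largest Fibonacci ≤ 10 is 8; 10 − 8 = 2
largest Fibonacci ≤ 2 is 2; 2 − 2 = 0

144 + 8 + 2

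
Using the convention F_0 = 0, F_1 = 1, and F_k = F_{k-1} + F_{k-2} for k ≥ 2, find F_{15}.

610

Iterating the recurrence up to F_{10} = 55 and F_{9} = 34:
F_{11} = F_{10} + F_{9} = 55 + 34 = 89
F_{12} = F_{11} + F_{10} = 89 + 55 = 144
F_{13} = F_{12} + F_{11} = 144 + 89 = 233
F_{14} = F_{13} + F_{12} = 233 + 144 = 377
F_{15} = F_{14} + F_{13} = 377 + 233 = 610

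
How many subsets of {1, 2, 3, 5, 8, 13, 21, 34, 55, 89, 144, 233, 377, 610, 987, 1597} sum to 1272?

18

1272 = 987+233+34+13+5 = 987+233+34+13+3+2 = 987+144+89+34+13+5 = 610+377+233+34+13+5 = 987+233+34+8+5+3+2 = … (13 more), for 18 in all.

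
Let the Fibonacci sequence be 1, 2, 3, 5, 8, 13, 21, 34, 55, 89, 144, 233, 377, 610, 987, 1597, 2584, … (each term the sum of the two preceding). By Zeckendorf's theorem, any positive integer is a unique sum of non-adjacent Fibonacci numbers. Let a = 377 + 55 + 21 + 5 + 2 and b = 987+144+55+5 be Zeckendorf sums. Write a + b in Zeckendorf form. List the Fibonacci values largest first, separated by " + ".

The two numbers are 460 and 1191, so their sum is 1651.
1651: greatest Fibonacci not exceeding it is 1597, leaving 54
54: greatest Fibonacci not exceeding it is 34, leaving 20
20: greatest Fibonacci not exceeding it is 13, leaving 7
7: greatest Fibonacci not exceeding it is 5, leaving 2
2: greatest Fibonacci not exceeding it is 2, leaving 0

1597 + 34 + 13 + 5 + 2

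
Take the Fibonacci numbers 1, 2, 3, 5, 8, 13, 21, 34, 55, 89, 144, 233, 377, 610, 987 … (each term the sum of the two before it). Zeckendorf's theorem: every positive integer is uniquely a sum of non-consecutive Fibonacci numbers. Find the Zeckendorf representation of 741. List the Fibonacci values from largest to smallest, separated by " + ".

610 + 89 + 34 + 8

Greedy algorithm:
741: greatest Fibonacci not exceeding it is 610, leaving 131
131: greatest Fibonacci not exceeding it is 89, leaving 42
42: greatest Fibonacci not exceeding it is 34, leaving 8
8: greatest Fibonacci not exceeding it is 8, leaving 0
So 741 = 610 + 89 + 34 + 8, with no two terms consecutive in the sequence.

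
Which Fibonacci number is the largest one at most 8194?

6765 ≤ 8194 < 10946, so the largest Fibonacci number not exceeding 8194 is 6765.

6765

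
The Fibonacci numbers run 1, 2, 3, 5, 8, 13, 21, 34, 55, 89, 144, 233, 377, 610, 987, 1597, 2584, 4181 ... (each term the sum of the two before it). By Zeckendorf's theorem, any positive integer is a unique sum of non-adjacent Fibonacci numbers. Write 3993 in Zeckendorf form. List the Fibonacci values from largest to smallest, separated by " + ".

Greedily peel off the largest Fibonacci term at each step:
3993 − 2584 = 1409
1409 − 987 = 422
422 − 377 = 45
45 − 34 = 11
11 − 8 = 3
3 − 3 = 0
So 3993 = 2584 + 987 + 377 + 34 + 8 + 3, with no two terms consecutive in the sequence.

2584 + 987 + 377 + 34 + 8 + 3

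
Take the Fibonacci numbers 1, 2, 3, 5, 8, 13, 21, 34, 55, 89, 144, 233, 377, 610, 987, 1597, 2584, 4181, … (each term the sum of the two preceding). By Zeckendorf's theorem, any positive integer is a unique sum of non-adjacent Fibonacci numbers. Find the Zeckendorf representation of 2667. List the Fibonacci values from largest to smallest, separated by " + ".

2584 + 55 + 21 + 5 + 2

2584 ≤ 2667 < 4181, so take 2584; remainder 83
55 ≤ 83 < 89, so take 55; remainder 28
21 ≤ 28 < 34, so take 21; remainder 7
5 ≤ 7 < 8, so take 5; remainder 2
2 ≤ 2 < 3, so take 2; remainder 0
So 2667 = 2584 + 55 + 21 + 5 + 2, with no two terms consecutive in the sequence.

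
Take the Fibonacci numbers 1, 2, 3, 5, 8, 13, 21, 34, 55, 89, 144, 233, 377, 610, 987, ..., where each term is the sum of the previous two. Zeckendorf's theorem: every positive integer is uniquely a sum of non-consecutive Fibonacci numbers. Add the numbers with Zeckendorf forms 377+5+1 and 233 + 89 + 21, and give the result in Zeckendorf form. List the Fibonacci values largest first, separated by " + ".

610 + 89 + 21 + 5 + 1

The two numbers are 383 and 343, so their sum is 726.
Repeatedly subtract the largest Fibonacci number that fits:
subtract 610 from 726: 116 remains
subtract 89 from 116: 27 remains
subtract 21 from 27: 6 remains
subtract 5 from 6: 1 remains
subtract 1 from 1: 0 remains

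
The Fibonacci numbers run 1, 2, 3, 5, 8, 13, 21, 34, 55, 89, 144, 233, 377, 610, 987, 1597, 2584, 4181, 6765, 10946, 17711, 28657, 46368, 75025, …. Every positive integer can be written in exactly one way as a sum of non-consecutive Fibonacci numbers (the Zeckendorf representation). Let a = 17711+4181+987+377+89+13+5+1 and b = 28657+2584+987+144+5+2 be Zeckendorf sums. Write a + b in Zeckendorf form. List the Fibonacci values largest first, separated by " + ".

The two numbers are 23364 and 32379, so their sum is 55743.
Greedy algorithm:
55743 − 46368 = 9375
9375 − 6765 = 2610
2610 − 2584 = 26
26 − 21 = 5
5 − 5 = 0

46368 + 6765 + 2584 + 21 + 5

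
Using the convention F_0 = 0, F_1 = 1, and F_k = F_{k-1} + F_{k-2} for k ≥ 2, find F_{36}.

Iterating the recurrence up to F_{28} = 317811 and F_{27} = 196418:
F_{29} = F_{28} + F_{27} = 317811 + 196418 = 514229
F_{30} = F_{29} + F_{28} = 514229 + 317811 = 832040
F_{31} = F_{30} + F_{29} = 832040 + 514229 = 1346269
F_{32} = F_{31} + F_{30} = 1346269 + 832040 = 2178309
F_{33} = F_{32} + F_{31} = 2178309 + 1346269 = 3524578
F_{34} = F_{33} + F_{32} = 3524578 + 2178309 = 5702887
F_{35} = F_{34} + F_{33} = 5702887 + 3524578 = 9227465
F_{36} = F_{35} + F_{34} = 9227465 + 5702887 = 14930352

14930352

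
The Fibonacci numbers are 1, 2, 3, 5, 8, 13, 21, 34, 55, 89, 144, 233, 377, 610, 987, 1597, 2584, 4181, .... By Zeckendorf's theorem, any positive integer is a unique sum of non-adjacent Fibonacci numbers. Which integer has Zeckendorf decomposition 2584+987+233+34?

2584+987+233+34 = 3838.

3838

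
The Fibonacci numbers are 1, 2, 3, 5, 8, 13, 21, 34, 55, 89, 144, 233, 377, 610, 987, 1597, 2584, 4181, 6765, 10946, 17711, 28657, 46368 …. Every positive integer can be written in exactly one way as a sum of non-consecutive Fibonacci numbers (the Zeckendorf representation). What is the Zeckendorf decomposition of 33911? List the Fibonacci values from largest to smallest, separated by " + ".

largest Fibonacci ≤ 33911 is 28657; 33911 − 28657 = 5254
largest Fibonacci ≤ 5254 is 4181; 5254 − 4181 = 1073
largest Fibonacci ≤ 1073 is 987; 1073 − 987 = 86
largest Fibonacci ≤ 86 is 55; 86 − 55 = 31
largest Fibonacci ≤ 31 is 21; 31 − 21 = 10
largest Fibonacci ≤ 10 is 8; 10 − 8 = 2
largest Fibonacci ≤ 2 is 2; 2 − 2 = 0
So 33911 = 28657 + 4181 + 987 + 55 + 21 + 8 + 2, with no two terms consecutive in the sequence.

28657 + 4181 + 987 + 55 + 21 + 8 + 2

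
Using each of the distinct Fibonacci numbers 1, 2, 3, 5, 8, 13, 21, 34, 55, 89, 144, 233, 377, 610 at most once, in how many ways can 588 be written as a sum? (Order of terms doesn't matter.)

4

588 = 377+144+55+8+3+1 = 377+144+34+21+8+3+1 = 377+89+55+34+21+8+3+1 = 233+144+89+55+34+21+8+3+1 — 4 representations.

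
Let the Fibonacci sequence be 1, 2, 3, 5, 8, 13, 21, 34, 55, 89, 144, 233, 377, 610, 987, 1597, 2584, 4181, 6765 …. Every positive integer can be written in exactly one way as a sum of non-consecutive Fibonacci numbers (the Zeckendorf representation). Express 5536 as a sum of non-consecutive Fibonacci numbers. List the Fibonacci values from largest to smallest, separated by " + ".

Repeatedly subtract the largest Fibonacci number that fits:
largest Fibonacci ≤ 5536 is 4181; 5536 − 4181 = 1355
largest Fibonacci ≤ 1355 is 987; 1355 − 987 = 368
largest Fibonacci ≤ 368 is 233; 368 − 233 = 135
largest Fibonacci ≤ 135 is 89; 135 − 89 = 46
largest Fibonacci ≤ 46 is 34; 46 − 34 = 12
largest Fibonacci ≤ 12 is 8; 12 − 8 = 4
largest Fibonacci ≤ 4 is 3; 4 − 3 = 1
largest Fibonacci ≤ 1 is 1; 1 − 1 = 0
So 5536 = 4181 + 987 + 233 + 89 + 34 + 8 + 3 + 1, with no two terms consecutive in the sequence.

4181 + 987 + 233 + 89 + 34 + 8 + 3 + 1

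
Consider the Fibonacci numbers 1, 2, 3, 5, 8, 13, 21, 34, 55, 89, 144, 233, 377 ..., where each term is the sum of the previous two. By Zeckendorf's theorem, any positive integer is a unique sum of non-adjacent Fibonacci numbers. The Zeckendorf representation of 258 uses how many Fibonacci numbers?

233 ≤ 258 < 377, so take 233; remainder 25
21 ≤ 25 < 34, so take 21; remainder 4
3 ≤ 4 < 5, so take 3; remainder 1
1 ≤ 1 < 2, so take 1; remainder 0
258 = 233 + 21 + 3 + 1, which has 4 terms.

4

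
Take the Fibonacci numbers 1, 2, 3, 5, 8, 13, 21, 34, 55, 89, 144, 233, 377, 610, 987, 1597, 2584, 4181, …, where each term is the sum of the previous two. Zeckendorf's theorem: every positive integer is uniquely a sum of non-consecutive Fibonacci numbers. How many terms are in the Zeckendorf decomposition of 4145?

2584 ≤ 4145 < 4181, so take 2584; remainder 1561
987 ≤ 1561 < 1597, so take 987; remainder 574
377 ≤ 574 < 610, so take 377; remainder 197
144 ≤ 197 < 233, so take 144; remainder 53
34 ≤ 53 < 55, so take 34; remainder 19
13 ≤ 19 < 21, so take 13; remainder 6
5 ≤ 6 < 8, so take 5; remainder 1
1 ≤ 1 < 2, so take 1; remainder 0
4145 = 2584 + 987 + 377 + 144 + 34 + 13 + 5 + 1, which has 8 terms.

8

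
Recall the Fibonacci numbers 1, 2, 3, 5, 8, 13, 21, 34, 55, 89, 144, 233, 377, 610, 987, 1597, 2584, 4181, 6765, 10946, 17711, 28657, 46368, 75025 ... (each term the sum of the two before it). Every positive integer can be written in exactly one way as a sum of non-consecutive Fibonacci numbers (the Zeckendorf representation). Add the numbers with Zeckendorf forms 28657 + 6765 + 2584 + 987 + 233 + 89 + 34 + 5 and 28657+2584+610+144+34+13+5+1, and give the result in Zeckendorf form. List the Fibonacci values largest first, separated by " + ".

46368 + 17711 + 6765 + 377 + 144 + 34 + 3

The two numbers are 39354 and 32048, so their sum is 71402.
71402: greatest Fibonacci not exceeding it is 46368, leaving 25034
25034: greatest Fibonacci not exceeding it is 17711, leaving 7323
7323: greatest Fibonacci not exceeding it is 6765, leaving 558
558: greatest Fibonacci not exceeding it is 377, leaving 181
181: greatest Fibonacci not exceeding it is 144, leaving 37
37: greatest Fibonacci not exceeding it is 34, leaving 3
3: greatest Fibonacci not exceeding it is 3, leaving 0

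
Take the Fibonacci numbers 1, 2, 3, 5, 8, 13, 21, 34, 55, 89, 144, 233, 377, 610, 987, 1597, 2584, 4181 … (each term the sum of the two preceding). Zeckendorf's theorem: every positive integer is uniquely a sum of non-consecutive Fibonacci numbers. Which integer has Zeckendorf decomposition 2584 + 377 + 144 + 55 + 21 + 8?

3189

2584 + 377 + 144 + 55 + 21 + 8 = 3189.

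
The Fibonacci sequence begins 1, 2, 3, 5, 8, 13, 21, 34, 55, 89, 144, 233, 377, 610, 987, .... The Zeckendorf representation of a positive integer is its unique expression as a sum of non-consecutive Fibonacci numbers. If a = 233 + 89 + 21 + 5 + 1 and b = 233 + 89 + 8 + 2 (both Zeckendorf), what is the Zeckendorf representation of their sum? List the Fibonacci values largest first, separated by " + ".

The two numbers are 349 and 332, so their sum is 681.
Repeatedly subtract the largest Fibonacci number that fits:
610 ≤ 681 < 987, so take 610; remainder 71
55 ≤ 71 < 89, so take 55; remainder 16
13 ≤ 16 < 21, so take 13; remainder 3
3 ≤ 3 < 5, so take 3; remainder 0

610 + 55 + 13 + 3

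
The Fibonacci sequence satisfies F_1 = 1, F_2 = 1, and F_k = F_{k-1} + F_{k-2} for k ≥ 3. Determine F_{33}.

3524578

Iterating the recurrence up to F_{25} = 75025 and F_{24} = 46368:
F_{26} = F_{25} + F_{24} = 75025 + 46368 = 121393
F_{27} = F_{26} + F_{25} = 121393 + 75025 = 196418
F_{28} = F_{27} + F_{26} = 196418 + 121393 = 317811
F_{29} = F_{28} + F_{27} = 317811 + 196418 = 514229
F_{30} = F_{29} + F_{28} = 514229 + 317811 = 832040
F_{31} = F_{30} + F_{29} = 832040 + 514229 = 1346269
F_{32} = F_{31} + F_{30} = 1346269 + 832040 = 2178309
F_{33} = F_{32} + F_{31} = 2178309 + 1346269 = 3524578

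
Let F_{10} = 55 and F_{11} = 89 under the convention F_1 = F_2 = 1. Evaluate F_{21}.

10946

By F_{2k+1} = F_k² + F_{k+1}²: F_{21} = 55² + 89² = 3025 + 7921 = 10946.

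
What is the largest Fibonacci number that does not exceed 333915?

317811

317811 ≤ 333915 < 514229, so the largest Fibonacci number not exceeding 333915 is 317811.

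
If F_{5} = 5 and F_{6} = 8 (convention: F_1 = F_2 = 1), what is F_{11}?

89

By F_{2k+1} = F_k² + F_{k+1}²: F_{11} = 5² + 8² = 25 + 64 = 89.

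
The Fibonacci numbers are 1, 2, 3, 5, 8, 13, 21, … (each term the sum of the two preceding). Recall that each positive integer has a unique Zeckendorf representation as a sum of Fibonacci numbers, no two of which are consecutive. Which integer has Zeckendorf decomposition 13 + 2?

13 + 2 = 15.

15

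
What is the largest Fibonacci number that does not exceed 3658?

2584

2584 ≤ 3658 < 4181, so the largest Fibonacci number not exceeding 3658 is 2584.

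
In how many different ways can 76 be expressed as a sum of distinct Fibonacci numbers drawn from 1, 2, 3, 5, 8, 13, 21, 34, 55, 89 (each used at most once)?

7

Starting from the Zeckendorf form and repeatedly splitting a term F_k into F_{k−1} + F_{k−2} (when neither is already used) reaches every representation.
76 = 55+21 = 55+13+8 = 55+13+5+3 = 34+21+13+8 = … (3 more), for 7 in all.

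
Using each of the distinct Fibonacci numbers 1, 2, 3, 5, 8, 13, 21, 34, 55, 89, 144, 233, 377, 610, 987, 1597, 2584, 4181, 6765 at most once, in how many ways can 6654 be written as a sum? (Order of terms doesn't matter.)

Starting from the Zeckendorf form and repeatedly splitting a term F_k into F_{k−1} + F_{k−2} (when neither is already used) reaches every representation.
6654 = 4181+1597+610+233+21+8+3+1 = 4181+1597+610+144+89+21+8+3+1 = 4181+1597+610+144+55+34+21+8+3+1 = 4181+1597+377+233+144+89+21+8+3+1 = … (5 more), for 9 in all.

9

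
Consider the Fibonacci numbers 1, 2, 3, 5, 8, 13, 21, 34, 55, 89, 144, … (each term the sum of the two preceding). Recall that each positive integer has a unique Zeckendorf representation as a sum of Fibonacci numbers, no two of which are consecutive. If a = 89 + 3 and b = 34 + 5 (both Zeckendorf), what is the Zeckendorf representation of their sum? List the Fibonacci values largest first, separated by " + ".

The two numbers are 92 and 39, so their sum is 131.
Greedy algorithm:
take 89 (≤ 131); 131 − 89 = 42
take 34 (≤ 42); 42 − 34 = 8
take 8 (≤ 8); 8 − 8 = 0

89 + 34 + 8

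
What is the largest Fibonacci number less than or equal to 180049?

121393 ≤ 180049 < 196418, so the largest Fibonacci number not exceeding 180049 is 121393.

121393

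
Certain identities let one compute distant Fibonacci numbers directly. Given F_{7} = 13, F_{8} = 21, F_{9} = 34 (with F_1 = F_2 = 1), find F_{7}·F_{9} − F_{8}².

1

13·34 − 21² = 442 − 441 = 1. (Cassini's identity: F_{k−1}F_{k+1} − F_k² = (−1)^k.)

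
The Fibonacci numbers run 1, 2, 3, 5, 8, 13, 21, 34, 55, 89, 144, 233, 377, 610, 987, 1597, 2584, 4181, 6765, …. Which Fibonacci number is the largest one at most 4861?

4181

4181 ≤ 4861 < 6765, so the largest Fibonacci number not exceeding 4861 is 4181.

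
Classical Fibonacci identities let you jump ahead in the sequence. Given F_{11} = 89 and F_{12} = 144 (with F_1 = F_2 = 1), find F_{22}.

17711

By the doubling identity F_{2k} = F_k(2F_{k+1} − F_k): F_{22} = 89·(2·144 − 89) = 89·199 = 17711.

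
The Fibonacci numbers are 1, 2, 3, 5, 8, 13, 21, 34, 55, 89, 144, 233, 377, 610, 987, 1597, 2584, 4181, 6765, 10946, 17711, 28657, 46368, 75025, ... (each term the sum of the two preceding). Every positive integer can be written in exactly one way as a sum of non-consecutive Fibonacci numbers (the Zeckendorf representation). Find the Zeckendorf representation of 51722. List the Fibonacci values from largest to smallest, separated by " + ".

subtract 46368 from 51722: 5354 remains
subtract 4181 from 5354: 1173 remains
subtract 987 from 1173: 186 remains
subtract 144 from 186: 42 remains
subtract 34 from 42: 8 remains
subtract 8 from 8: 0 remains
So 51722 = 46368 + 4181 + 987 + 144 + 34 + 8, with no two terms consecutive in the sequence.

46368 + 4181 + 987 + 144 + 34 + 8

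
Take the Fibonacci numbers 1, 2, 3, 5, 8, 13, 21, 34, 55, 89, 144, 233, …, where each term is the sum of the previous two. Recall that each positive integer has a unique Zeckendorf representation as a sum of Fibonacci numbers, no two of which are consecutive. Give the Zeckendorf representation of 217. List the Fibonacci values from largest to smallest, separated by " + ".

144 + 55 + 13 + 5

217 − 144 = 73
73 − 55 = 18
18 − 13 = 5
5 − 5 = 0
So 217 = 144 + 55 + 13 + 5, with no two terms consecutive in the sequence.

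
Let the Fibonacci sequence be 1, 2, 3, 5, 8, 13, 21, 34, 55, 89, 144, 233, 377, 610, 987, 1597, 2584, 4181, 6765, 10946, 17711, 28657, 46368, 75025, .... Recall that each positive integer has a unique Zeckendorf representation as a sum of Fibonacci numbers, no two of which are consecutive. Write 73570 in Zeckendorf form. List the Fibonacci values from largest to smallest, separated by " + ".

46368 + 17711 + 6765 + 2584 + 89 + 34 + 13 + 5 + 1

Repeatedly subtract the largest Fibonacci number that fits:
take 46368 (≤ 73570); 73570 − 46368 = 27202
take 17711 (≤ 27202); 27202 − 17711 = 9491
take 6765 (≤ 9491); 9491 − 6765 = 2726
take 2584 (≤ 2726); 2726 − 2584 = 142
take 89 (≤ 142); 142 − 89 = 53
take 34 (≤ 53); 53 − 34 = 19
take 13 (≤ 19); 19 − 13 = 6
take 5 (≤ 6); 6 − 5 = 1
take 1 (≤ 1); 1 − 1 = 0
So 73570 = 46368 + 17711 + 6765 + 2584 + 89 + 34 + 13 + 5 + 1, with no two terms consecutive in the sequence.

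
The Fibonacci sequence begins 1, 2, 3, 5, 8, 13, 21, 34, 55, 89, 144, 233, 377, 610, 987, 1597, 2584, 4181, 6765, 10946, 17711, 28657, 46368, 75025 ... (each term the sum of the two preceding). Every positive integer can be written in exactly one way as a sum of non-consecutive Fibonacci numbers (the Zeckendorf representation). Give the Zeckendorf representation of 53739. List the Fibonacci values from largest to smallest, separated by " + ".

46368 + 6765 + 377 + 144 + 55 + 21 + 8 + 1

46368 ≤ 53739 < 75025, so take 46368; remainder 7371
6765 ≤ 7371 < 10946, so take 6765; remainder 606
377 ≤ 606 < 610, so take 377; remainder 229
144 ≤ 229 < 233, so take 144; remainder 85
55 ≤ 85 < 89, so take 55; remainder 30
21 ≤ 30 < 34, so take 21; remainder 9
8 ≤ 9 < 13, so take 8; remainder 1
1 ≤ 1 < 2, so take 1; remainder 0
So 53739 = 46368 + 6765 + 377 + 144 + 55 + 21 + 8 + 1, with no two terms consecutive in the sequence.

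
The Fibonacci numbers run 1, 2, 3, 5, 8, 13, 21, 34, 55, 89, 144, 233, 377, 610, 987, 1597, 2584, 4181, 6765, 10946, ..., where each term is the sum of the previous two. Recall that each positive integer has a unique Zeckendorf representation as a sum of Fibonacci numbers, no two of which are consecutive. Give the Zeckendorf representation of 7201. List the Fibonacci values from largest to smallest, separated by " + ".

6765 + 377 + 55 + 3 + 1

Repeatedly subtract the largest Fibonacci number that fits:
take 6765 (≤ 7201); 7201 − 6765 = 436
take 377 (≤ 436); 436 − 377 = 59
take 55 (≤ 59); 59 − 55 = 4
take 3 (≤ 4); 4 − 3 = 1
take 1 (≤ 1); 1 − 1 = 0
So 7201 = 6765 + 377 + 55 + 3 + 1, with no two terms consecutive in the sequence.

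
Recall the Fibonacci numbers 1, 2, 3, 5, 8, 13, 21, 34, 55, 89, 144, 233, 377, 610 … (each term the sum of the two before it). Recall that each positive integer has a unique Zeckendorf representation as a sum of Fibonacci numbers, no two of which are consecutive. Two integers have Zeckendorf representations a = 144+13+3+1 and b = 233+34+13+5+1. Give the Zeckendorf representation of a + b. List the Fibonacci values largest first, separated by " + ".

377 + 55 + 13 + 2

The two numbers are 161 and 286, so their sum is 447.
377 ≤ 447 < 610, so take 377; remainder 70
55 ≤ 70 < 89, so take 55; remainder 15
13 ≤ 15 < 21, so take 13; remainder 2
2 ≤ 2 < 3, so take 2; remainder 0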